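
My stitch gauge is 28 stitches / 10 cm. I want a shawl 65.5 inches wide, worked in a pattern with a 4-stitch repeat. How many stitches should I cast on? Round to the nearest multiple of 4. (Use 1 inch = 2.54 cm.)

65.5 in = 65.5 × 2.54 = 166.37 cm.
28 / 10 = 2.8 sts/cm.
166.37 × 2.8 = 465.84 sts.
→ 464.

464 stitches.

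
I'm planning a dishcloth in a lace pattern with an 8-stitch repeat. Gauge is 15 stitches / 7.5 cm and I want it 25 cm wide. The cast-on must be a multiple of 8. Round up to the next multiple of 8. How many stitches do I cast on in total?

CO 56 sts.

15 / 7.5 = 2 sts per cm.
25 × 2 = 50.00 sts.
Next multiple of 8: 56.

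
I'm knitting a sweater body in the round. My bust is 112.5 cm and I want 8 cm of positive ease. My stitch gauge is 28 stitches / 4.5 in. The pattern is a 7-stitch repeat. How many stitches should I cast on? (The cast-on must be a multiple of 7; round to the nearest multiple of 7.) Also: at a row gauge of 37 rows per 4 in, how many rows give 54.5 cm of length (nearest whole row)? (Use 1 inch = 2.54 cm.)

Cast on 294 stitches; work 198 rows.

Finished = 112.5 + 8 = 120.5 cm.
120.5 cm × 1/2.54 = 47.44 inches.
28/4.5 = 6.222 sts per in; 47.44 × 6.222 = 295.19 sts.
Nearest multiple of 7 → 294.
54.5 cm = 21.46 inches; × 9.25 = 198.47 → 198 rows.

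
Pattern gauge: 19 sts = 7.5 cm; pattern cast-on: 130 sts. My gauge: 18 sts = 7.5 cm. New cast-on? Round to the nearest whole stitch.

Scale factor = 18 / 19 = 0.947.
130 × 18 / 19 = 123.16 sts.
→ 123 sts.

123 stitches.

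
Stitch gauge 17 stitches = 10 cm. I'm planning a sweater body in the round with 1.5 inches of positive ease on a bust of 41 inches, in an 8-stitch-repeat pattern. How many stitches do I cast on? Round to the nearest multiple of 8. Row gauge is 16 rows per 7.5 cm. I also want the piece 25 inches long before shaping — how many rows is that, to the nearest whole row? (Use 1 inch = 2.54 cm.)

Cast on 184 stitches; work 135 rows.

Finished = 41 + 1.5 = 42.5 inches.
42.5 inches × 2.54 = 107.95 cm.
17/10 = 1.7 sts per cm; 107.95 × 1.7 = 183.51 sts.
Nearest multiple of 8 → 184.
25 inches = 63.50 cm; × 2.133 = 135.47 → 135 rows.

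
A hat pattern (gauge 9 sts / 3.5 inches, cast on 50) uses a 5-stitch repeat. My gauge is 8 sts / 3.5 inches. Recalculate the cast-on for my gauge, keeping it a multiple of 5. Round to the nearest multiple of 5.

45 stitches.

50 × 8 / 9 = 44.44.
Nearest multiple of 5: 45.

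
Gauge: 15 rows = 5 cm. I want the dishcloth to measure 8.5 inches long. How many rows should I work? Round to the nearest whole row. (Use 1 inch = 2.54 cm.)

8.5 in = 21.59 cm.
15 rows / 5 cm = 3 rows per cm.
21.59 × 3 = 64.77 rows.
Round to nearest → 65.

Knit 65 rows.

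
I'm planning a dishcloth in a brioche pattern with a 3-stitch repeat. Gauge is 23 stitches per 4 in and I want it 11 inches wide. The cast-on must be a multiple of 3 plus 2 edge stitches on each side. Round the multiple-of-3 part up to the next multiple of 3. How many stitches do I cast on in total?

64 stitches.

23 / 4 = 5.75 sts per inch.
11 × 5.75 = 63.25 sts.
Less 4 edge sts → 59.25 for the repeat.
Next multiple of 3: 60.
Add back 4 edge sts → 64.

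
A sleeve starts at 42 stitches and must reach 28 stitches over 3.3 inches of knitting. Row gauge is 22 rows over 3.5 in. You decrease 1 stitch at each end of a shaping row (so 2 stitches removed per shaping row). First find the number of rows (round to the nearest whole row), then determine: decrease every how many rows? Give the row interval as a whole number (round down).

Rows = 3.3 × 6.286 = 20.7 → 21 rows.
Stitches to remove: 14 → 7 shaping rows (at 2 st each).
21 / 7 = 3.00 → every 3 rows.

Decrease every 3rd row.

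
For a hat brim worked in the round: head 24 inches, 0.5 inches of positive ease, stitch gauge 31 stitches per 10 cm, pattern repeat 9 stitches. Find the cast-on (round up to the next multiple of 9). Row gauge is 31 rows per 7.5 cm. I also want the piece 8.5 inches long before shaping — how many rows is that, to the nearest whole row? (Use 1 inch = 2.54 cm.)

Finished = 24 + 0.5 = 24.5 inches.
24.5 inches × 2.54 = 62.23 cm.
31/10 = 3.1 sts per cm; 62.23 × 3.1 = 192.91 sts.
Next multiple of 9 → 198.
8.5 inches = 21.59 cm; × 4.133 = 89.24 → 89 rows.

Cast on 198 stitches; work 89 rows.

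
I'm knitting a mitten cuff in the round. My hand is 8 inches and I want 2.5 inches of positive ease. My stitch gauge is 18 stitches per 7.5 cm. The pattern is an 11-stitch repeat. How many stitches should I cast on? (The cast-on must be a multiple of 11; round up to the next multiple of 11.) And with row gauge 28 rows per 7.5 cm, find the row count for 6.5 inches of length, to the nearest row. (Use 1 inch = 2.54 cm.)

Finished = 8 + 2.5 = 10.5 inches.
10.5 inches × 2.54 = 26.67 cm.
18/7.5 = 2.4 sts per cm; 26.67 × 2.4 = 64.01 sts.
Next multiple of 11 → 66.
6.5 inches = 16.51 cm; × 3.733 = 61.64 → 62 rows.

Cast on 66 stitches; work 62 rows.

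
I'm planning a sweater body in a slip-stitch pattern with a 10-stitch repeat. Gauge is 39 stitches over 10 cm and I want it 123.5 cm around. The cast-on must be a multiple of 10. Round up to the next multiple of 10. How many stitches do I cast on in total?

39 / 10 = 3.9 sts per cm.
123.5 × 3.9 = 481.65 sts.
Next multiple of 10: 490.

490 stitches.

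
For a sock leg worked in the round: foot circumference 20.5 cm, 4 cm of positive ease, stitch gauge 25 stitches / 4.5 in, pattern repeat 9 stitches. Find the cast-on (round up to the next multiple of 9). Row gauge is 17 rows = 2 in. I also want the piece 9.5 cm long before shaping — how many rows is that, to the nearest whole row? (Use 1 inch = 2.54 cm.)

Cast on 54 stitches; work 32 rows.

Finished = 20.5 + 4 = 24.5 cm.
24.5 cm × 1/2.54 = 9.65 inches.
25/4.5 = 5.556 sts per in; 9.65 × 5.556 = 53.59 sts.
Next multiple of 9 → 54.
9.5 cm = 3.74 inches; × 8.5 = 31.79 → 32 rows.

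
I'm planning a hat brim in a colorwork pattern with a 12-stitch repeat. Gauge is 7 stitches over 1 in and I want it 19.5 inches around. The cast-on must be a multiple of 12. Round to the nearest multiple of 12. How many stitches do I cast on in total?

7 / 1 = 7 sts per inch.
19.5 × 7 = 136.50 sts.
Nearest multiple of 12: 132.

CO 132 sts.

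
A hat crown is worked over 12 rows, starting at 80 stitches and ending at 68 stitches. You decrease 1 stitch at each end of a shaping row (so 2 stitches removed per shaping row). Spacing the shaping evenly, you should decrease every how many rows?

Stitches to remove: |68 − 80| = 12.
Shaping rows needed: 12 / 2 = 6.
12 rows / 6 = every 2 rows.

Decrease every 2nd row.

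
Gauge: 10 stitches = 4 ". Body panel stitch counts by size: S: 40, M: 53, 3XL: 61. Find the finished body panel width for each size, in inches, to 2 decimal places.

10/4 = 2.5 sts per in.
S: 40 / 2.5 = 16.000 → 16.00 in.
M: 53 / 2.5 = 21.200 → 21.20 in.
3XL: 61 / 2.5 = 24.400 → 24.40 in.

S 16.00 inches; M 21.20 inches; 3XL 24.40 inches.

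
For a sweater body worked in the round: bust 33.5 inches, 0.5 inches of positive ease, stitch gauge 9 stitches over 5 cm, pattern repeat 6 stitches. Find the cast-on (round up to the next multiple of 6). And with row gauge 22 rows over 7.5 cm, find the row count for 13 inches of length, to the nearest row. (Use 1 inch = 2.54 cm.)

Finished = 33.5 + 0.5 = 34 inches.
34 inches × 2.54 = 86.36 cm.
9/5 = 1.8 sts per cm; 86.36 × 1.8 = 155.45 sts.
Next multiple of 6 → 156.
13 inches = 33.02 cm; × 2.933 = 96.86 → 97 rows.

Cast on 156 stitches; work 97 rows.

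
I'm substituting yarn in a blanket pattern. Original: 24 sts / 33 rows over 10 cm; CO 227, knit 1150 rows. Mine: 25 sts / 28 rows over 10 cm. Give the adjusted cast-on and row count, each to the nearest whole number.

Cast on 236 stitches; work 976 rows.

Stitches: 227 × 25/24 = 236.46 → 236.
Rows: 1150 × 28/33 = 975.76 → 976.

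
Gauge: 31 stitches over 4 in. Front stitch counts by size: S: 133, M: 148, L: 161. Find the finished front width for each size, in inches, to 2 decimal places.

31/4 = 7.75 sts per in.
S: 133 / 7.75 = 17.161 → 17.16 in.
M: 148 / 7.75 = 19.097 → 19.10 in.
L: 161 / 7.75 = 20.774 → 20.77 in.

S 17.16 inches; M 19.10 inches; L 20.77 inches.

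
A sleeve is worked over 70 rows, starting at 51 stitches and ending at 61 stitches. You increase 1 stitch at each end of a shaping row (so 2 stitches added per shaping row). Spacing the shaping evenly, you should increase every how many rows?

Increase every 14th row.

Stitches to add: |61 − 51| = 10.
Shaping rows needed: 10 / 2 = 5.
70 rows / 5 = every 14 rows.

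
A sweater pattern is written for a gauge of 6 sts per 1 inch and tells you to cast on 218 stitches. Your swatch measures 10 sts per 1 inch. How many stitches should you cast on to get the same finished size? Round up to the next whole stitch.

Scale factor = 10 / 6 = 1.667.
218 × 10 / 6 = 363.33 sts.
→ 364 sts.

CO 364 sts.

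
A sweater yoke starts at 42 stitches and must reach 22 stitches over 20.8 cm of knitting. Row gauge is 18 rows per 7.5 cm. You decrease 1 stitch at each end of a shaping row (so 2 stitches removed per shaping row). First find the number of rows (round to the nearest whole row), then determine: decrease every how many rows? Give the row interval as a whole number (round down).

Decrease every 5th row.

Rows = 20.8 × 2.4 = 49.9 → 50 rows.
Stitches to remove: 20 → 10 shaping rows (at 2 st each).
50 / 10 = 5.00 → every 5 rows.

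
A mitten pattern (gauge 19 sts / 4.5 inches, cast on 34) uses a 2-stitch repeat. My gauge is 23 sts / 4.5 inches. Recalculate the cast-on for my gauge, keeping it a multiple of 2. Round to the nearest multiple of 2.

34 × 23 / 19 = 41.16.
Nearest multiple of 2: 42.

Cast on 42 stitches.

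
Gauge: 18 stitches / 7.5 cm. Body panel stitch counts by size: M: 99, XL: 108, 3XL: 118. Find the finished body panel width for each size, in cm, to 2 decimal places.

M 41.25 cm; XL 45.00 cm; 3XL 49.17 cm.

18/7.5 = 2.4 sts per cm.
M: 99 / 2.4 = 41.250 → 41.25 cm.
XL: 108 / 2.4 = 45.000 → 45.00 cm.
3XL: 118 / 2.4 = 49.167 → 49.17 cm.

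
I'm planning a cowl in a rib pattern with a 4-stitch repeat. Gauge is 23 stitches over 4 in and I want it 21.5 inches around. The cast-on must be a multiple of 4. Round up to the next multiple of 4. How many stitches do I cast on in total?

23 / 4 = 5.75 sts per inch.
21.5 × 5.75 = 123.62 sts.
Next multiple of 4: 124.

124 stitches.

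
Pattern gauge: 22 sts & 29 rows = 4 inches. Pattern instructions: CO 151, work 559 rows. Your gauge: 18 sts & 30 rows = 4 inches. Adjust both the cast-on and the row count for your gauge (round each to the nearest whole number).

Stitches: 151 × 18/22 = 123.55 → 124.
Rows: 559 × 30/29 = 578.28 → 578.

Cast on 124 stitches; work 578 rows.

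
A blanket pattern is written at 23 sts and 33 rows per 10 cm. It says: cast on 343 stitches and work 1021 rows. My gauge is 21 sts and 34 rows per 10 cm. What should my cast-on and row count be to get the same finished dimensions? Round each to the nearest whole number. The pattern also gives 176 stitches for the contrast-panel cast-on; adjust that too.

Cast on 313 stitches; work 1052 rows; contrast-panel cast-on 161 stitches.

Stitches: 343 × 21/23 = 313.17 → 313.
Rows: 1021 × 34/33 = 1051.94 → 1052.
contrast-panel cast-on: 176 × 21/23 = 160.70 → 161.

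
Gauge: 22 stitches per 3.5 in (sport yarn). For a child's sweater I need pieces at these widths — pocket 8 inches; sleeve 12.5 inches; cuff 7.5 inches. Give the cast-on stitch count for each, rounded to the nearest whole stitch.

pocket 50; sleeve 79; cuff 47.

Rate = 22/3.5 = 6.286 sts per in.
pocket: 8 × 6.286 = 50.29 → 50.
sleeve: 12.5 × 6.286 = 78.57 → 79.
cuff: 7.5 × 6.286 = 47.14 → 47.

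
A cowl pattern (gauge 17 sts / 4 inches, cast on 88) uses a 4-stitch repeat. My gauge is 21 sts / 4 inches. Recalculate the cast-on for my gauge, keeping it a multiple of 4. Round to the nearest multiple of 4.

Cast on 108 stitches.

88 × 21 / 17 = 108.71.
Nearest multiple of 4: 108.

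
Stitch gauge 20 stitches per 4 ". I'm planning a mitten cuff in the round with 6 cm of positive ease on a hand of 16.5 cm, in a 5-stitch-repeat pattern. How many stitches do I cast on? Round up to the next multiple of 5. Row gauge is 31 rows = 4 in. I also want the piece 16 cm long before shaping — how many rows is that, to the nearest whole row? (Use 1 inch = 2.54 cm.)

Cast on 45 stitches; work 49 rows.

Finished = 16.5 + 6 = 22.5 cm.
22.5 cm × 1/2.54 = 8.86 inches.
20/4 = 5 sts per in; 8.86 × 5 = 44.29 sts.
Next multiple of 5 → 45.
16 cm = 6.30 inches; × 7.75 = 48.82 → 49 rows.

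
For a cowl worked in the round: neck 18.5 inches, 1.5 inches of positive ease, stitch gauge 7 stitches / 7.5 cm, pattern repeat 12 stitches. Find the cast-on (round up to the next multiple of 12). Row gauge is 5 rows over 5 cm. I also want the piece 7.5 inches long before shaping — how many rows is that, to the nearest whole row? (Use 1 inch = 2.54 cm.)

Cast on 48 stitches; work 19 rows.

Finished = 18.5 + 1.5 = 20 inches.
20 inches × 2.54 = 50.80 cm.
7/7.5 = 0.933 sts per cm; 50.80 × 0.933 = 47.41 sts.
Next multiple of 12 → 48.
7.5 inches = 19.05 cm; × 1 = 19.05 → 19 rows.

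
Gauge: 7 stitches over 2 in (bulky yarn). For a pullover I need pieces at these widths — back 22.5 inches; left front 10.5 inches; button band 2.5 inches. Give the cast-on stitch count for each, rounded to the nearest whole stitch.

back 79; left front 37; button band 9.

Rate = 7/2 = 3.5 sts per in.
back: 22.5 × 3.5 = 78.75 → 79.
left front: 10.5 × 3.5 = 36.75 → 37.
button band: 2.5 × 3.5 = 8.75 → 9.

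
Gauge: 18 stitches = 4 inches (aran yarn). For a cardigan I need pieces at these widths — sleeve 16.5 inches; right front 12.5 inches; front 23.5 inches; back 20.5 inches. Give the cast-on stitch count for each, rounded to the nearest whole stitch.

Rate = 18/4 = 4.5 sts per in.
sleeve: 16.5 × 4.5 = 74.25 → 74.
right front: 12.5 × 4.5 = 56.25 → 56.
front: 23.5 × 4.5 = 105.75 → 106.
back: 20.5 × 4.5 = 92.25 → 92.

sleeve 74; right front 56; front 106; back 92.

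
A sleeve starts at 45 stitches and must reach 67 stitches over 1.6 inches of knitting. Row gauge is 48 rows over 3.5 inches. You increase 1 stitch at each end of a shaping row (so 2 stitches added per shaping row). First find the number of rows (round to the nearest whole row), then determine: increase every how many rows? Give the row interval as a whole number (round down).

Increase every 2nd row.

Rows = 1.6 × 13.714 = 21.9 → 22 rows.
Stitches to add: 22 → 11 shaping rows (at 2 st each).
22 / 11 = 2.00 → every 2 rows.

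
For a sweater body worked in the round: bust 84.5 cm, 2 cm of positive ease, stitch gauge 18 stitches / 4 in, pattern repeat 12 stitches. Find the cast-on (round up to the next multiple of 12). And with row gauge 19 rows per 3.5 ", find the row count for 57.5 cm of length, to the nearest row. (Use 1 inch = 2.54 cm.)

Cast on 156 stitches; work 123 rows.

Finished = 84.5 + 2 = 86.5 cm.
86.5 cm × 1/2.54 = 34.06 inches.
18/4 = 4.5 sts per in; 34.06 × 4.5 = 153.25 sts.
Next multiple of 12 → 156.
57.5 cm = 22.64 inches; × 5.429 = 122.89 → 123 rows.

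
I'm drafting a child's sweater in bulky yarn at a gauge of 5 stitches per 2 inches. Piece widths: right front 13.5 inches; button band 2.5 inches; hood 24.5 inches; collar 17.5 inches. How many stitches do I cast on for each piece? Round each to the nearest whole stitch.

right front 34; button band 6; hood 61; collar 44.

Rate = 5/2 = 2.5 sts per in.
right front: 13.5 × 2.5 = 33.75 → 34.
button band: 2.5 × 2.5 = 6.25 → 6.
hood: 24.5 × 2.5 = 61.25 → 61.
collar: 17.5 × 2.5 = 43.75 → 44.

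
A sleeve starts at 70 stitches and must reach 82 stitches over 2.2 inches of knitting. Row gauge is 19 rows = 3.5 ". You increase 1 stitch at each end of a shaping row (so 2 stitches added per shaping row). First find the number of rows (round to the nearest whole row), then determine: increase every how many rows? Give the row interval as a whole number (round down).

Increase every 2nd row.

Rows = 2.2 × 5.429 = 11.9 → 12 rows.
Stitches to add: 12 → 6 shaping rows (at 2 st each).
12 / 6 = 2.00 → every 2 rows.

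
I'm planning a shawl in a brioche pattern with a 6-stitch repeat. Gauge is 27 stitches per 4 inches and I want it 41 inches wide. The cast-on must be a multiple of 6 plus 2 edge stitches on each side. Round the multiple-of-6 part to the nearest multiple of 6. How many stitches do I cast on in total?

Cast on 274 stitches.

27 / 4 = 6.75 sts per inch.
41 × 6.75 = 276.75 sts.
Less 4 edge sts → 272.75 for the repeat.
Nearest multiple of 6: 270.
Add back 4 edge sts → 274.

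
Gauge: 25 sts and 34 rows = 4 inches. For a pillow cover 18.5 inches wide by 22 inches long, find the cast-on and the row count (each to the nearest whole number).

Cast on 116 stitches and work 187 rows.

Stitch gauge = 25/4 = 6.25 sts/in; 18.5 × 6.25 = 115.62 → 116 sts.
Row gauge = 34/4 = 8.5 rows/in; 22 × 8.5 = 187.00 → 187 rows.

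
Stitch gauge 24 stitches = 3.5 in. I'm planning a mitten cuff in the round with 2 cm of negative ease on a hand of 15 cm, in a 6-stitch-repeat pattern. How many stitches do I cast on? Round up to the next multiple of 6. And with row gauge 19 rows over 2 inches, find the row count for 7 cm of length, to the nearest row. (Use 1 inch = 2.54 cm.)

Finished = 15 − 2 = 13 cm.
13 cm × 1/2.54 = 5.12 inches.
24/3.5 = 6.857 sts per in; 5.12 × 6.857 = 35.10 sts.
Next multiple of 6 → 36.
7 cm = 2.76 inches; × 9.5 = 26.18 → 26 rows.

Cast on 36 stitches; work 26 rows.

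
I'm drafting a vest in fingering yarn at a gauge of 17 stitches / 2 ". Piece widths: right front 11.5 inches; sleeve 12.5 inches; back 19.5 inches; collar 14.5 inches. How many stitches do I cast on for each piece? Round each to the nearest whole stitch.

Rate = 17/2 = 8.5 sts per in.
right front: 11.5 × 8.5 = 97.75 → 98.
sleeve: 12.5 × 8.5 = 106.25 → 106.
back: 19.5 × 8.5 = 165.75 → 166.
collar: 14.5 × 8.5 = 123.25 → 123.

right front 98; sleeve 106; back 166; collar 123.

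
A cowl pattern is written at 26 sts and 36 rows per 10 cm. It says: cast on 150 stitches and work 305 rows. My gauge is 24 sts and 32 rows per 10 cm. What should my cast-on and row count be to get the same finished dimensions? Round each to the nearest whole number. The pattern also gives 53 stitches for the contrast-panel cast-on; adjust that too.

Cast on 138 stitches; work 271 rows; contrast-panel cast-on 49 stitches.

Stitches: 150 × 24/26 = 138.46 → 138.
Rows: 305 × 32/36 = 271.11 → 271.
contrast-panel cast-on: 53 × 24/26 = 48.92 → 49.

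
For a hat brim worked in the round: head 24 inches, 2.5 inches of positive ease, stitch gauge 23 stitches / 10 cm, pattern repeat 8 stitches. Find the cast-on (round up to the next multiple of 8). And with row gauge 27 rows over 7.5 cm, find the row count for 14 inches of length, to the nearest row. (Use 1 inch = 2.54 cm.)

Cast on 160 stitches; work 128 rows.

Finished = 24 + 2.5 = 26.5 inches.
26.5 inches × 2.54 = 67.31 cm.
23/10 = 2.3 sts per cm; 67.31 × 2.3 = 154.81 sts.
Next multiple of 8 → 160.
14 inches = 35.56 cm; × 3.6 = 128.02 → 128 rows.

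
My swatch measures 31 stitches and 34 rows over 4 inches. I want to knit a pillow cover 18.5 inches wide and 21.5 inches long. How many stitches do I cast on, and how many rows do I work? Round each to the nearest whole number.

Stitch gauge = 31/4 = 7.75 sts/in; 18.5 × 7.75 = 143.38 → 143 sts.
Row gauge = 34/4 = 8.5 rows/in; 21.5 × 8.5 = 182.75 → 183 rows.

Cast on 143 stitches and work 183 rows.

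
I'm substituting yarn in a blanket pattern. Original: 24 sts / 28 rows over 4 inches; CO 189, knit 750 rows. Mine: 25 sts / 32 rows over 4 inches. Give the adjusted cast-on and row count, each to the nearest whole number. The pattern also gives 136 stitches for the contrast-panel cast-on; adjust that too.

Stitches: 189 × 25/24 = 196.88 → 197.
Rows: 750 × 32/28 = 857.14 → 857.
contrast-panel cast-on: 136 × 25/24 = 141.67 → 142.

Cast on 197 stitches; work 857 rows; contrast-panel cast-on 142 stitches.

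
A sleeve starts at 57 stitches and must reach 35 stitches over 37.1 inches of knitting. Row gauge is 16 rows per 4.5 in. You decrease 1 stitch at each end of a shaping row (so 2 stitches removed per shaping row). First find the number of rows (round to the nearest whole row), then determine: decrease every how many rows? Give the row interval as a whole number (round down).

Rows = 37.1 × 3.556 = 131.9 → 132 rows.
Stitches to remove: 22 → 11 shaping rows (at 2 st each).
132 / 11 = 12.00 → every 12 rows.

Decrease every 12th row.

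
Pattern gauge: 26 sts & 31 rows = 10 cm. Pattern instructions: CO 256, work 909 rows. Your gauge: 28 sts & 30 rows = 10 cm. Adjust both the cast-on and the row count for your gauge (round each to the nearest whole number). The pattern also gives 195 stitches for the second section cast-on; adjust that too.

Stitches: 256 × 28/26 = 275.69 → 276.
Rows: 909 × 30/31 = 879.68 → 880.
second section cast-on: 195 × 28/26 = 210.00 → 210.

Cast on 276 stitches; work 880 rows; second section cast-on 210 stitches.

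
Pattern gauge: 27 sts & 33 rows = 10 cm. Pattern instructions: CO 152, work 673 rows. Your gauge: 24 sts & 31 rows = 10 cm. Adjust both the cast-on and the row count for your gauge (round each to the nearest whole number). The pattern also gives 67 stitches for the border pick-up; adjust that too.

Stitches: 152 × 24/27 = 135.11 → 135.
Rows: 673 × 31/33 = 632.21 → 632.
border pick-up: 67 × 24/27 = 59.56 → 60.

Cast on 135 stitches; work 632 rows; border pick-up 60 stitches.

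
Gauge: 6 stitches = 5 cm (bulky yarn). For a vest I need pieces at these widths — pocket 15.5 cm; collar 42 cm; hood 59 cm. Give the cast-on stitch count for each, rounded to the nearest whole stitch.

Rate = 6/5 = 1.2 sts per cm.
pocket: 15.5 × 1.2 = 18.60 → 19.
collar: 42 × 1.2 = 50.40 → 50.
hood: 59 × 1.2 = 70.80 → 71.

pocket 19; collar 50; hood 71.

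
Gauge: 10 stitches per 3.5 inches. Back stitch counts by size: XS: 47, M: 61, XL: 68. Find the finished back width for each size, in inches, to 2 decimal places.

10/3.5 = 2.857 sts per in.
XS: 47 / 2.857 = 16.450 → 16.45 in.
M: 61 / 2.857 = 21.350 → 21.35 in.
XL: 68 / 2.857 = 23.800 → 23.80 in.

XS 16.45 inches; M 21.35 inches; XL 23.80 inches.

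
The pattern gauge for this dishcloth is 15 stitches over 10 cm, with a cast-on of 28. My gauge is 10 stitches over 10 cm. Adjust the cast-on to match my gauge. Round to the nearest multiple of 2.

Cast on 18 stitches.

Scale factor = 10 / 15 = 0.667.
28 × 10 / 15 = 18.67 sts.
→ 18 sts.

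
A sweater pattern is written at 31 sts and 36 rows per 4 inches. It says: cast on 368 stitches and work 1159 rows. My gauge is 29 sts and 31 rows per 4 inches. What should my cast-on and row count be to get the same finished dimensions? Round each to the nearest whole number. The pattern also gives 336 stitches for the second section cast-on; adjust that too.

Stitches: 368 × 29/31 = 344.26 → 344.
Rows: 1159 × 31/36 = 998.03 → 998.
second section cast-on: 336 × 29/31 = 314.32 → 314.

Cast on 344 stitches; work 998 rows; second section cast-on 314 stitches.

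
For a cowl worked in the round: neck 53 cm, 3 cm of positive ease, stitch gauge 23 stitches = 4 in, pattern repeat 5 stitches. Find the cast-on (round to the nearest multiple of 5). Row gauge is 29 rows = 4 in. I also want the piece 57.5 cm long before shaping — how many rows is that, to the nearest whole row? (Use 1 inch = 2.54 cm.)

Finished = 53 + 3 = 56 cm.
56 cm × 1/2.54 = 22.05 inches.
23/4 = 5.75 sts per in; 22.05 × 5.75 = 126.77 sts.
Nearest multiple of 5 → 125.
57.5 cm = 22.64 inches; × 7.25 = 164.12 → 164 rows.

Cast on 125 stitches; work 164 rows.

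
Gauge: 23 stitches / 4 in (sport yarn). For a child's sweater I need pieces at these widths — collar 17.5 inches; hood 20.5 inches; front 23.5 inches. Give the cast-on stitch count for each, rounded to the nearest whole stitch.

collar 101; hood 118; front 135.

Rate = 23/4 = 5.75 sts per in.
collar: 17.5 × 5.75 = 100.62 → 101.
hood: 20.5 × 5.75 = 117.88 → 118.
front: 23.5 × 5.75 = 135.12 → 135.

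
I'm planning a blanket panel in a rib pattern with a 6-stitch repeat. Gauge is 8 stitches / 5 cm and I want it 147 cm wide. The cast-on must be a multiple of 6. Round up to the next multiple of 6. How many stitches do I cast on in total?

8 / 5 = 1.6 sts per cm.
147 × 1.6 = 235.20 sts.
Next multiple of 6: 240.

Cast on 240 stitches.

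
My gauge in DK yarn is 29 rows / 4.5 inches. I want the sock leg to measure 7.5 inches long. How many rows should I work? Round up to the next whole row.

29 rows / 4.5 in = 6.444 rows per inch.
7.5 × 6.444 = 48.33 rows.
Round up → 49.

49 rows.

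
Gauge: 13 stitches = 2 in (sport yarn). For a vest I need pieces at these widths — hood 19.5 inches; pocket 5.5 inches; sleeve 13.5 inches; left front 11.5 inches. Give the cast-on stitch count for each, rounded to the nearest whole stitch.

Rate = 13/2 = 6.5 sts per in.
hood: 19.5 × 6.5 = 126.75 → 127.
pocket: 5.5 × 6.5 = 35.75 → 36.
sleeve: 13.5 × 6.5 = 87.75 → 88.
left front: 11.5 × 6.5 = 74.75 → 75.

hood 127; pocket 36; sleeve 88; left front 75.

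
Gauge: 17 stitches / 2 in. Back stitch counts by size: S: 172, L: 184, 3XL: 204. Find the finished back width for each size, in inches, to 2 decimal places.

17/2 = 8.5 sts per in.
S: 172 / 8.5 = 20.235 → 20.24 in.
L: 184 / 8.5 = 21.647 → 21.65 in.
3XL: 204 / 8.5 = 24.000 → 24.00 in.

S 20.24 inches; L 21.65 inches; 3XL 24.00 inches.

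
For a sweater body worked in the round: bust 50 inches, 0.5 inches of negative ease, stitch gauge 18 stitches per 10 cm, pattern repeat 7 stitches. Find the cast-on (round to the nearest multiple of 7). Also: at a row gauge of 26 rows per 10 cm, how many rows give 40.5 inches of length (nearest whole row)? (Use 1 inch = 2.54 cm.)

Finished = 50 − 0.5 = 49.5 inches.
49.5 inches × 2.54 = 125.73 cm.
18/10 = 1.8 sts per cm; 125.73 × 1.8 = 226.31 sts.
Nearest multiple of 7 → 224.
40.5 inches = 102.87 cm; × 2.6 = 267.46 → 267 rows.

Cast on 224 stitches; work 267 rows.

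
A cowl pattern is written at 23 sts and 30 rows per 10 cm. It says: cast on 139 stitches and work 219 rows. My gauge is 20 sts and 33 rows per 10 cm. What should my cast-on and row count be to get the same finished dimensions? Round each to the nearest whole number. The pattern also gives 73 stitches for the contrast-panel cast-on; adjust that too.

Stitches: 139 × 20/23 = 120.87 → 121.
Rows: 219 × 33/30 = 240.90 → 241.
contrast-panel cast-on: 73 × 20/23 = 63.48 → 63.

Cast on 121 stitches; work 241 rows; contrast-panel cast-on 63 stitches.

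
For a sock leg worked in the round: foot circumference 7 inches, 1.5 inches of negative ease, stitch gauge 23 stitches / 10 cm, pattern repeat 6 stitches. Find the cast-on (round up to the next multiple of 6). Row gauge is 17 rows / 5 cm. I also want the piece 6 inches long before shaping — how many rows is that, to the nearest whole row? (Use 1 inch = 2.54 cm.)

Cast on 36 stitches; work 52 rows.

Finished = 7 − 1.5 = 5.5 inches.
5.5 inches × 2.54 = 13.97 cm.
23/10 = 2.3 sts per cm; 13.97 × 2.3 = 32.13 sts.
Next multiple of 6 → 36.
6 inches = 15.24 cm; × 3.4 = 51.82 → 52 rows.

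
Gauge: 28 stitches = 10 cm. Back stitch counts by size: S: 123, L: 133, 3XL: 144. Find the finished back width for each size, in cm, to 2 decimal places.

S 43.93 cm; L 47.50 cm; 3XL 51.43 cm.

28/10 = 2.8 sts per cm.
S: 123 / 2.8 = 43.929 → 43.93 cm.
L: 133 / 2.8 = 47.500 → 47.50 cm.
3XL: 144 / 2.8 = 51.429 → 51.43 cm.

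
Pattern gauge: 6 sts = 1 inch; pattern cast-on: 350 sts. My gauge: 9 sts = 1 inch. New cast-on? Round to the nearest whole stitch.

CO 525 sts.

Scale factor = 9 / 6 = 1.500.
350 × 9 / 6 = 525.00 sts.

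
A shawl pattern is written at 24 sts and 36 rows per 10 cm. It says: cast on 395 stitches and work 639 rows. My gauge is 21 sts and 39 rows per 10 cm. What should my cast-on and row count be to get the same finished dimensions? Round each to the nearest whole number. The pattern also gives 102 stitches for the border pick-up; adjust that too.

Stitches: 395 × 21/24 = 345.62 → 346.
Rows: 639 × 39/36 = 692.25 → 692.
border pick-up: 102 × 21/24 = 89.25 → 89.

Cast on 346 stitches; work 692 rows; border pick-up 89 stitches.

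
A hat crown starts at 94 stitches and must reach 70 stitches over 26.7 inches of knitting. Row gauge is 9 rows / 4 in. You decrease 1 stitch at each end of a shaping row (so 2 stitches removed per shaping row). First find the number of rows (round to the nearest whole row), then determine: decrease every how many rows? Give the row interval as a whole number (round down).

Decrease every 5th row.

Rows = 26.7 × 2.25 = 60.1 → 60 rows.
Stitches to remove: 24 → 12 shaping rows (at 2 st each).
60 / 12 = 5.00 → every 5 rows.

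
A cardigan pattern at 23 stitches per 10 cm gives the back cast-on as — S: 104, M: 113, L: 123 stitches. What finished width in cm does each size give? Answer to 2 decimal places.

23/10 = 2.3 sts per cm.
S: 104 / 2.3 = 45.217 → 45.22 cm.
M: 113 / 2.3 = 49.130 → 49.13 cm.
L: 123 / 2.3 = 53.478 → 53.48 cm.

S 45.22 cm; M 49.13 cm; L 53.48 cm.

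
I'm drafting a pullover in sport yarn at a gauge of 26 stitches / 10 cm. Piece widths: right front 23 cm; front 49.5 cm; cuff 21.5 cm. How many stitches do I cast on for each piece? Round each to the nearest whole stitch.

right front 60; front 129; cuff 56.

Rate = 26/10 = 2.6 sts per cm.
right front: 23 × 2.6 = 59.80 → 60.
front: 49.5 × 2.6 = 128.70 → 129.
cuff: 21.5 × 2.6 = 55.90 → 56.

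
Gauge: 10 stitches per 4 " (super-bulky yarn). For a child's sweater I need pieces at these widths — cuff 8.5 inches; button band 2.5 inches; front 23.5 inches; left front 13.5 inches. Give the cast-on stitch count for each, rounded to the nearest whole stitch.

Rate = 10/4 = 2.5 sts per in.
cuff: 8.5 × 2.5 = 21.25 → 21.
button band: 2.5 × 2.5 = 6.25 → 6.
front: 23.5 × 2.5 = 58.75 → 59.
left front: 13.5 × 2.5 = 33.75 → 34.

cuff 21; button band 6; front 59; left front 34.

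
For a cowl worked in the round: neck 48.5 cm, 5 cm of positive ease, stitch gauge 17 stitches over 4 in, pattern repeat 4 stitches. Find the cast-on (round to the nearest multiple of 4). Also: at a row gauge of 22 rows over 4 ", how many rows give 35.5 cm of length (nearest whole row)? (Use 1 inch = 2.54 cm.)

Cast on 88 stitches; work 77 rows.

Finished = 48.5 + 5 = 53.5 cm.
53.5 cm × 1/2.54 = 21.06 inches.
17/4 = 4.25 sts per in; 21.06 × 4.25 = 89.52 sts.
Nearest multiple of 4 → 88.
35.5 cm = 13.98 inches; × 5.5 = 76.87 → 77 rows.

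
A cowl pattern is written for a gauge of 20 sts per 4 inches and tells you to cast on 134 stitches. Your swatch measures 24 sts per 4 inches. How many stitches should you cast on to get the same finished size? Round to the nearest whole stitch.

CO 161 sts.

Scale factor = 24 / 20 = 1.200.
134 × 24 / 20 = 160.80 sts.
→ 161 sts.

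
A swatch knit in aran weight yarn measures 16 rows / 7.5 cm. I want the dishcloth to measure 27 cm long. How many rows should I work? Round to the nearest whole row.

Work 58 rows.

16 rows / 7.5 cm = 2.133 rows per cm.
27 × 2.133 = 57.60 rows.
Round to nearest → 58.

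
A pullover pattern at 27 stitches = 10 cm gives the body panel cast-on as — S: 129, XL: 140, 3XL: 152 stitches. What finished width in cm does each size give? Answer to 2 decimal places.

S 47.78 cm; XL 51.85 cm; 3XL 56.30 cm.

27/10 = 2.7 sts per cm.
S: 129 / 2.7 = 47.778 → 47.78 cm.
XL: 140 / 2.7 = 51.852 → 51.85 cm.
3XL: 152 / 2.7 = 56.296 → 56.30 cm.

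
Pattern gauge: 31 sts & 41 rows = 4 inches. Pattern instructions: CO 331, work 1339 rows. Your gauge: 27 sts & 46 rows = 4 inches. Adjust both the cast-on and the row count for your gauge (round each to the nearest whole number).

Cast on 288 stitches; work 1502 rows.

Stitches: 331 × 27/31 = 288.29 → 288.
Rows: 1339 × 46/41 = 1502.29 → 1502.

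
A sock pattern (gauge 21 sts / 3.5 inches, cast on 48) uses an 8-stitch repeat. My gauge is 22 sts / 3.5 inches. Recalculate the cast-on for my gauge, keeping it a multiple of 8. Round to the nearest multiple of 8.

48 × 22 / 21 = 50.29.
Nearest multiple of 8: 48.

48 stitches.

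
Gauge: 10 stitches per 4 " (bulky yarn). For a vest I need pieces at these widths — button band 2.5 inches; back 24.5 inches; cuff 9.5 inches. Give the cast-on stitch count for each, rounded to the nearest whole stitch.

button band 6; back 61; cuff 24.

Rate = 10/4 = 2.5 sts per in.
button band: 2.5 × 2.5 = 6.25 → 6.
back: 24.5 × 2.5 = 61.25 → 61.
cuff: 9.5 × 2.5 = 23.75 → 24.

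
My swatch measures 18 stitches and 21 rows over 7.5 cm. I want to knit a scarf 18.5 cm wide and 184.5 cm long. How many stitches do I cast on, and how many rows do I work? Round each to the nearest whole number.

Cast on 44 stitches and work 517 rows.

Stitch gauge = 18/7.5 = 2.4 sts/cm; 18.5 × 2.4 = 44.40 → 44 sts.
Row gauge = 21/7.5 = 2.8 rows/cm; 184.5 × 2.8 = 516.60 → 517 rows.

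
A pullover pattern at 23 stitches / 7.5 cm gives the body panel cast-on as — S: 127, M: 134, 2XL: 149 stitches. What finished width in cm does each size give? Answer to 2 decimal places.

S 41.41 cm; M 43.70 cm; 2XL 48.59 cm.

23/7.5 = 3.067 sts per cm.
S: 127 / 3.067 = 41.413 → 41.41 cm.
M: 134 / 3.067 = 43.696 → 43.70 cm.
2XL: 149 / 3.067 = 48.587 → 48.59 cm.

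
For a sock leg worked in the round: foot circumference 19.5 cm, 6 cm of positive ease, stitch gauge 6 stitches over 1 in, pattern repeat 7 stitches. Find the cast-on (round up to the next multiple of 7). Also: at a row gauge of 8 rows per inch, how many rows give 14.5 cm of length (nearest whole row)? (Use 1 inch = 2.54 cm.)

Cast on 63 stitches; work 46 rows.

Finished = 19.5 + 6 = 25.5 cm.
25.5 cm × 1/2.54 = 10.04 inches.
6/1 = 6 sts per in; 10.04 × 6 = 60.24 sts.
Next multiple of 7 → 63.
14.5 cm = 5.71 inches; × 8 = 45.67 → 46 rows.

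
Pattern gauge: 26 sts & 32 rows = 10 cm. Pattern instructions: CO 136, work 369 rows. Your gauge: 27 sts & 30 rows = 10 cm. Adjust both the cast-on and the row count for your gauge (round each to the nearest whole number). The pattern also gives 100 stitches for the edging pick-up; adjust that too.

Stitches: 136 × 27/26 = 141.23 → 141.
Rows: 369 × 30/32 = 345.94 → 346.
edging pick-up: 100 × 27/26 = 103.85 → 104.

Cast on 141 stitches; work 346 rows; edging pick-up 104 stitches.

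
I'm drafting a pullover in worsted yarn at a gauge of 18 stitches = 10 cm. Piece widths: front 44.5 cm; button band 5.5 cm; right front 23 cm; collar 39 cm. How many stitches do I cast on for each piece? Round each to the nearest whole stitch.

Rate = 18/10 = 1.8 sts per cm.
front: 44.5 × 1.8 = 80.10 → 80.
button band: 5.5 × 1.8 = 9.90 → 10.
right front: 23 × 1.8 = 41.40 → 41.
collar: 39 × 1.8 = 70.20 → 70.

front 80; button band 10; right front 41; collar 70.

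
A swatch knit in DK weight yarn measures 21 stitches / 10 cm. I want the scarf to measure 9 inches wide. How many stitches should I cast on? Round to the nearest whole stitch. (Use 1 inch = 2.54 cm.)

9 in = 22.86 cm.
21 stitches / 10 cm = 2.1 stitches per cm.
22.86 × 2.1 = 48.01 stitches.
Round to nearest → 48.

Cast on 48 stitches.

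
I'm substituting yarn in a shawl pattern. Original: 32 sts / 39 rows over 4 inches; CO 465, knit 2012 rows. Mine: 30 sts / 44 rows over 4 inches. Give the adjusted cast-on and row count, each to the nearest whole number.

Cast on 436 stitches; work 2270 rows.

Stitches: 465 × 30/32 = 435.94 → 436.
Rows: 2012 × 44/39 = 2269.95 → 2270.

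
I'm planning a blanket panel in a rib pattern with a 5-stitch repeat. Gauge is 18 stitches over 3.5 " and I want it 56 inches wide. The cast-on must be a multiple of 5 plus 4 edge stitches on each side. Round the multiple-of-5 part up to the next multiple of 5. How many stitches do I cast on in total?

18 / 3.5 = 5.143 sts per inch.
56 × 5.143 = 288.00 sts.
Less 8 edge sts → 280.00 for the repeat.
Next multiple of 5: 280.
Add back 8 edge sts → 288.

CO 288 sts.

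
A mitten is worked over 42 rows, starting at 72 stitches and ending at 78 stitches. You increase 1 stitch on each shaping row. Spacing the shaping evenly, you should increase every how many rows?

Increase every 7th row.

Stitches to add: |78 − 72| = 6.
Shaping rows needed: 6 / 1 = 6.
42 rows / 6 = every 7 rows.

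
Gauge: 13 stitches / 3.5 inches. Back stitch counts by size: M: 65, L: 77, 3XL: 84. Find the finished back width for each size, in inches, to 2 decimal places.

M 17.50 inches; L 20.73 inches; 3XL 22.62 inches.

13/3.5 = 3.714 sts per in.
M: 65 / 3.714 = 17.500 → 17.50 in.
L: 77 / 3.714 = 20.731 → 20.73 in.
3XL: 84 / 3.714 = 22.615 → 22.62 in.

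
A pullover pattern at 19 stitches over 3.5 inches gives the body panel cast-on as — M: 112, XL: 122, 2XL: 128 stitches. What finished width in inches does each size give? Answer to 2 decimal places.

19/3.5 = 5.429 sts per in.
M: 112 / 5.429 = 20.632 → 20.63 in.
XL: 122 / 5.429 = 22.474 → 22.47 in.
2XL: 128 / 5.429 = 23.579 → 23.58 in.

M 20.63 inches; XL 22.47 inches; 2XL 23.58 inches.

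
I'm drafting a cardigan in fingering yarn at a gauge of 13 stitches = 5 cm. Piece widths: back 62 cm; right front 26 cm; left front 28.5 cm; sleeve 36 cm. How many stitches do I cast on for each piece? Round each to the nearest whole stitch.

back 161; right front 68; left front 74; sleeve 94.

Rate = 13/5 = 2.6 sts per cm.
back: 62 × 2.6 = 161.20 → 161.
right front: 26 × 2.6 = 67.60 → 68.
left front: 28.5 × 2.6 = 74.10 → 74.
sleeve: 36 × 2.6 = 93.60 → 94.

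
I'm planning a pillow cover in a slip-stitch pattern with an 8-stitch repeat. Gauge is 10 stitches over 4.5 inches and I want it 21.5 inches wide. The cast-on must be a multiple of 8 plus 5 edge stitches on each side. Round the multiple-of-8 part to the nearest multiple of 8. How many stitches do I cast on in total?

CO 50 sts.

10 / 4.5 = 2.222 sts per inch.
21.5 × 2.222 = 47.78 sts.
Less 10 edge sts → 37.78 for the repeat.
Nearest multiple of 8: 40.
Add back 10 edge sts → 50.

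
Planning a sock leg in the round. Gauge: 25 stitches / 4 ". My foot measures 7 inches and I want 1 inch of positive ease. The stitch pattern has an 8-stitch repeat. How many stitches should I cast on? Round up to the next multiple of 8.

Finished = 7 + 1 = 8 inches.
25 / 4 = 6.25 sts/in.
8 × 6.25 = 50.00 sts.
Next multiple of 8: 56.

Cast on 56 stitches.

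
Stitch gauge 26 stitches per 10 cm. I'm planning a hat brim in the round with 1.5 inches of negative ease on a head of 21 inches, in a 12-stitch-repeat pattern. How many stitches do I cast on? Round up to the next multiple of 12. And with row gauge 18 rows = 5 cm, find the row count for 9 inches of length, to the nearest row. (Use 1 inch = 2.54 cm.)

Cast on 132 stitches; work 82 rows.

Finished = 21 − 1.5 = 19.5 inches.
19.5 inches × 2.54 = 49.53 cm.
26/10 = 2.6 sts per cm; 49.53 × 2.6 = 128.78 sts.
Next multiple of 12 → 132.
9 inches = 22.86 cm; × 3.6 = 82.30 → 82 rows.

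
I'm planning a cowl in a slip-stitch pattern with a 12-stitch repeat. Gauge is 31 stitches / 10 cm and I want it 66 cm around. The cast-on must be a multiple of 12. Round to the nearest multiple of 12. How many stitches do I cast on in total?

Cast on 204 stitches.

31 / 10 = 3.1 sts per cm.
66 × 3.1 = 204.60 sts.
Nearest multiple of 12: 204.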